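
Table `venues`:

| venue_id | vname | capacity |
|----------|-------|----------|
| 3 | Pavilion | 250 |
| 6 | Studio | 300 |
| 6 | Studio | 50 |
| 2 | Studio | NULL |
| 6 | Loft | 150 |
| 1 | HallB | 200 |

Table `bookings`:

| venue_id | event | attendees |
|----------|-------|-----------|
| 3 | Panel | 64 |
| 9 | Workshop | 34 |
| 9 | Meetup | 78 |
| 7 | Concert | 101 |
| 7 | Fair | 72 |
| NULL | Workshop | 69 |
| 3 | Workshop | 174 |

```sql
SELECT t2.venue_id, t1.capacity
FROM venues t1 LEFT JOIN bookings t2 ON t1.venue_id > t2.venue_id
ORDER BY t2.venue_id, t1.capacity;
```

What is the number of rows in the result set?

9

LEFT JOIN keeps every row from `venues`; unmatched rows get NULL for `bookings`'s columns.
Matching on t1.venue_id > t2.venue_id. A NULL in a compared column never satisfies the condition.
- t1[0] venue_id=3 → no match; kept with NULLs on the t2 side.
- t1[1] venue_id=6 → 2 match(es) in t2 → 2 row(s).
- t1[2] venue_id=6 → 2 match(es) in t2 → 2 row(s).
- t1[3] venue_id=2 → no match; kept with NULLs on the t2 side.
- t1[4] venue_id=6 → 2 match(es) in t2 → 2 row(s).
- t1[5] venue_id=1 → no match; kept with NULLs on the t2 side.
Total: 6 matched + 3 padded = 9 rows.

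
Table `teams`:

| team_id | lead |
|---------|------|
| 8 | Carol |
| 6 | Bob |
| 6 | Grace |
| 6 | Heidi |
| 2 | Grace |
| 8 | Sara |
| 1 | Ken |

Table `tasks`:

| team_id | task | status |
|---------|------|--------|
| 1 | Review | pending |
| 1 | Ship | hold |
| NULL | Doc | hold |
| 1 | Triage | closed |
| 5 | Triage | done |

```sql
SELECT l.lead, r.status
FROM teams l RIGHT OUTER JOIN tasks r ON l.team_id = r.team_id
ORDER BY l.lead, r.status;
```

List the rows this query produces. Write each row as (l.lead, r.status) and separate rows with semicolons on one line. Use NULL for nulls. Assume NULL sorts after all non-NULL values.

(Ken, closed); (Ken, hold); (Ken, pending); (NULL, done); (NULL, hold)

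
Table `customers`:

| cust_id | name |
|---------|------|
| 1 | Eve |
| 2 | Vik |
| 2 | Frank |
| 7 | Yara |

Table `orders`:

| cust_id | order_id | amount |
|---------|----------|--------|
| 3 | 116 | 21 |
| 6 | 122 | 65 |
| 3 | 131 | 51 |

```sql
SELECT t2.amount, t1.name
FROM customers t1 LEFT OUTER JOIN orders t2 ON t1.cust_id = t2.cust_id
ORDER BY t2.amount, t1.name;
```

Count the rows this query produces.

LEFT JOIN keeps every row from `customers`; unmatched rows get NULL for `orders`'s columns.
Matching on t1.cust_id = t2.cust_id.
- t1 (cust_id=1) has no partner → padded with NULL.
- t1 (cust_id=2) has no partner → padded with NULL.
- t1 (cust_id=2) has no partner → padded with NULL.
- t1 (cust_id=7) has no partner → padded with NULL.
Total: 0 matched + 4 padded = 4 rows.

4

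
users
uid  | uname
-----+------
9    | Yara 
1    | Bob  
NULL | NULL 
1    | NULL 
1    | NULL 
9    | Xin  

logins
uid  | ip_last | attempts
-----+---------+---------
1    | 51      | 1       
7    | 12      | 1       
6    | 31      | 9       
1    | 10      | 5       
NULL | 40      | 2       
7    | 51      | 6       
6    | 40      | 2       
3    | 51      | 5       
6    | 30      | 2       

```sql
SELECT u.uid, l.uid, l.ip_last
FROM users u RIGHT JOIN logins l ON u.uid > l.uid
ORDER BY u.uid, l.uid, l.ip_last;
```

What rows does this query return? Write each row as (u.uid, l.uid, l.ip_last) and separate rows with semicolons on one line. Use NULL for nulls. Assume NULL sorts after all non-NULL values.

(9, 1, 10); (9, 1, 10); (9, 1, 51); (9, 1, 51); (9, 3, 51); (9, 3, 51); (9, 6, 30); (9, 6, 30); (9, 6, 31); (9, 6, 31); (9, 6, 40); (9, 6, 40); (9, 7, 12); (9, 7, 12); (9, 7, 51); (9, 7, 51); (NULL, NULL, 40)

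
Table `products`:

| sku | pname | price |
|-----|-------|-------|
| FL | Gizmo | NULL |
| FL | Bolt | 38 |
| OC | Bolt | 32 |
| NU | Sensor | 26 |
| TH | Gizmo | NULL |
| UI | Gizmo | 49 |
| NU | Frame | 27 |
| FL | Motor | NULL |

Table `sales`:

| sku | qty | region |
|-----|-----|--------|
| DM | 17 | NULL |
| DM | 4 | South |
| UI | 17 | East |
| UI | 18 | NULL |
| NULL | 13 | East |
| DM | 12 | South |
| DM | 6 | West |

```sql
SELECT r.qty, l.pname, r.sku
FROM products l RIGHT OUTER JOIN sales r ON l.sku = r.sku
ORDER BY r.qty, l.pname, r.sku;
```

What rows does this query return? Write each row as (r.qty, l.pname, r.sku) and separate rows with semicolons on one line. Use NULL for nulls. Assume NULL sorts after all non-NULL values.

RIGHT JOIN keeps every row from `sales`; unmatched rows get NULL for `products`'s columns.
Matching on l.sku = r.sku. A NULL in a compared column never satisfies the condition.
Matched pairs: 2; unmatched r rows kept: 5.

(4, NULL, DM); (6, NULL, DM); (12, NULL, DM); (13, NULL, NULL); (17, Gizmo, UI); (17, NULL, DM); (18, Gizmo, UI)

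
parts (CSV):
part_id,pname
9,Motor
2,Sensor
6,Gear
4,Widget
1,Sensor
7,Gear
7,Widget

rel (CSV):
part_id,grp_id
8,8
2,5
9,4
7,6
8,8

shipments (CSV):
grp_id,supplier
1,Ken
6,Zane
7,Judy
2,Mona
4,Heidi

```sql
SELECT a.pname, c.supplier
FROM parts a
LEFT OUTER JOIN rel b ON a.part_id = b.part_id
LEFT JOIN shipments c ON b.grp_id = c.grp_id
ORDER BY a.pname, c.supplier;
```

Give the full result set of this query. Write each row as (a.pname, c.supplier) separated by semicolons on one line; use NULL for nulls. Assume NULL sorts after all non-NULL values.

(Gear, Zane); (Gear, NULL); (Motor, Heidi); (Sensor, NULL); (Sensor, NULL); (Widget, Zane); (Widget, NULL)

Step 1 — a LEFT JOIN b on part_id → 7 row(s).
Then LEFT JOIN `shipments c` on grp_id: each of those 7 rows is kept; rows whose b.grp_id has no match in c get NULL for c's columns.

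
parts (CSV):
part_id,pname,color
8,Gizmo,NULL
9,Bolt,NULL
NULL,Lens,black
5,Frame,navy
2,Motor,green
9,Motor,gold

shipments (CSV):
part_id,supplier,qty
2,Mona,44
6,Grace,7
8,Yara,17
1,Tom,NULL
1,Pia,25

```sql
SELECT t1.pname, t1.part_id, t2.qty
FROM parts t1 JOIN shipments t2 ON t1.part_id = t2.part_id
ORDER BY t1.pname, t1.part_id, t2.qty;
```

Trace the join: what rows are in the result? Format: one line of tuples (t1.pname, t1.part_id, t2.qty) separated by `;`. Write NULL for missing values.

(Gizmo, 8, 17); (Motor, 2, 44)

INNER JOIN keeps only pairs where the ON condition holds.
Matching on t1.part_id = t2.part_id. A NULL in a compared column never satisfies the condition.
- t1 row (part_id=8): matches 1 t2 row(s) → 1 output row(s).
- t1 row (part_id=9): no match → dropped.
- t1 row (part_id=NULL): no match → dropped.
- t1 row (part_id=5): no match → dropped.
- t1 row (part_id=2): matches 1 t2 row(s) → 1 output row(s).
- t1 row (part_id=9): no match → dropped.
After projecting and ordering:
t1.pname | t1.part_id | t2.qty
Gizmo | 8 | 17
Motor | 2 | 44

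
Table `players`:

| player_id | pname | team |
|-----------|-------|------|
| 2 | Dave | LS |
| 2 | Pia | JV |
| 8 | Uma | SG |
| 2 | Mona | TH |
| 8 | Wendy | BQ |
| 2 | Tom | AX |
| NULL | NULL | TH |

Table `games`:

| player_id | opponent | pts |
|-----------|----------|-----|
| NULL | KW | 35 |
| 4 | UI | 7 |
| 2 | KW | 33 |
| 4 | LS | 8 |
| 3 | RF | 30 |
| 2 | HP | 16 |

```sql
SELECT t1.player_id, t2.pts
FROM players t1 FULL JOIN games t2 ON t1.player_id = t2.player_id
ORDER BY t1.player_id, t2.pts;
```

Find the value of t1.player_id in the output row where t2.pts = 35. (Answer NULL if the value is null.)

FULL OUTER JOIN keeps every row from both sides; unmatched rows get NULL for the other side's columns.
Matching on t1.player_id = t2.player_id. A NULL in a compared column never satisfies the condition.
- t1[0] player_id=2 → 2 match(es) in t2 → 2 row(s).
- t1[1] player_id=2 → 2 match(es) in t2 → 2 row(s).
- t1[2] player_id=8 → no match; kept with NULLs on the t2 side.
- t1[3] player_id=2 → 2 match(es) in t2 → 2 row(s).
- t1[4] player_id=8 → no match; kept with NULLs on the t2 side.
- t1[5] player_id=2 → 2 match(es) in t2 → 2 row(s).
- t1[6] player_id=NULL → no match; kept with NULLs on the t2 side.
- 4 t2 row(s) had no t1 match → kept, t1 columns NULL.

NULL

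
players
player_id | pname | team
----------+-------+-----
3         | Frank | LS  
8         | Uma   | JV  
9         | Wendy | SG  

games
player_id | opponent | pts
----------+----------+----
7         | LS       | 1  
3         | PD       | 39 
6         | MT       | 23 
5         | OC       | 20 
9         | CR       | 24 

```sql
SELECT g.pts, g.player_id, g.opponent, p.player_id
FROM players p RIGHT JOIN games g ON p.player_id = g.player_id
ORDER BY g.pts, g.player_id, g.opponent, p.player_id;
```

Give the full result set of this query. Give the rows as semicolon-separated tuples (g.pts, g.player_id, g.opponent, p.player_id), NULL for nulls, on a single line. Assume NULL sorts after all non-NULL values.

(1, 7, LS, NULL); (20, 5, OC, NULL); (23, 6, MT, NULL); (24, 9, CR, 9); (39, 3, PD, 3)

RIGHT JOIN keeps every row from `games`; unmatched rows get NULL for `players`'s columns.
Matching on p.player_id = g.player_id.
- p[0] player_id=3 → 1 match(es) in g → 1 row(s).
- p[1] player_id=8 → no match.
- p[2] player_id=9 → 1 match(es) in g → 1 row(s).
- 3 row(s) from g found no p partner → padded with NULL.
After projecting and ordering:
g.pts | g.player_id | g.opponent | p.player_id
1 | 7 | LS | NULL
20 | 5 | OC | NULL
23 | 6 | MT | NULL
24 | 9 | CR | 9
39 | 3 | PD | 3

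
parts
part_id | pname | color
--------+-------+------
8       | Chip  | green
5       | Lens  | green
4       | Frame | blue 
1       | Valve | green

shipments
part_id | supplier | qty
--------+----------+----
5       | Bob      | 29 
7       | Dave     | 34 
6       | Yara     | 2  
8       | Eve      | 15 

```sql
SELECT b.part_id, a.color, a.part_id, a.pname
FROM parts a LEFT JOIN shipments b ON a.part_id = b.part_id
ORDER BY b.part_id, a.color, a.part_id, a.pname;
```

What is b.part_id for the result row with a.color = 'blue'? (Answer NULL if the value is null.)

NULL

LEFT JOIN keeps every row from `parts`; unmatched rows get NULL for `shipments`'s columns.
Matching on a.part_id = b.part_id.
- part_id=8: 1 matching b row(s), so 1 row(s) emitted.
- part_id=5: 1 matching b row(s), so 1 row(s) emitted.
- part_id=4: no b row matches, row kept with b columns NULL.
- part_id=1: no b row matches, row kept with b columns NULL.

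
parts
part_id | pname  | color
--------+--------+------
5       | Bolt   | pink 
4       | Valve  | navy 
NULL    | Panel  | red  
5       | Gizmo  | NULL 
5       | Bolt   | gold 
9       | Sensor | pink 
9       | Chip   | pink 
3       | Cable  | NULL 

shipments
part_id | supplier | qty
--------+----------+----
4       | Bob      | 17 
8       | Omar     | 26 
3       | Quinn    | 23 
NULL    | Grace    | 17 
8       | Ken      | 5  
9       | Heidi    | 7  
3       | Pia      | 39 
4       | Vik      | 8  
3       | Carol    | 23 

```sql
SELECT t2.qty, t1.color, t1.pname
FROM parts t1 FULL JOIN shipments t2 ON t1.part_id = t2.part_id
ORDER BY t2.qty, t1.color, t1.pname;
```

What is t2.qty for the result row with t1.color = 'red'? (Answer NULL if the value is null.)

FULL OUTER JOIN keeps every row from both sides; unmatched rows get NULL for the other side's columns.
Matching on t1.part_id = t2.part_id. A NULL in a compared column never satisfies the condition.
- t1[0] part_id=5 → no match; kept with NULLs on the t2 side.
- t1[1] part_id=4 → 2 match(es) in t2 → 2 row(s).
- t1[2] part_id=NULL → no match; kept with NULLs on the t2 side.
- t1[3] part_id=5 → no match; kept with NULLs on the t2 side.
- t1[4] part_id=5 → no match; kept with NULLs on the t2 side.
- t1[5] part_id=9 → 1 match(es) in t2 → 1 row(s).
- t1[6] part_id=9 → 1 match(es) in t2 → 1 row(s).
- t1[7] part_id=3 → 3 match(es) in t2 → 3 row(s).
- 3 row(s) from t2 found no t1 partner → padded with NULL.

NULL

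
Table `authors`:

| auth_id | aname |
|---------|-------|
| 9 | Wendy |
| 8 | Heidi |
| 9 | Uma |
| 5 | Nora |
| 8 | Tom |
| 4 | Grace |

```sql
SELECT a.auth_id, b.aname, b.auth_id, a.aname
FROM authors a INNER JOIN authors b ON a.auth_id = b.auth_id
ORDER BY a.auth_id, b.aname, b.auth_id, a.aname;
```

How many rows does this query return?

INNER JOIN keeps only pairs where the ON condition holds.
Matching on a.auth_id = b.auth_id.
Matched pairs: 10.
Total: 10 rows.

10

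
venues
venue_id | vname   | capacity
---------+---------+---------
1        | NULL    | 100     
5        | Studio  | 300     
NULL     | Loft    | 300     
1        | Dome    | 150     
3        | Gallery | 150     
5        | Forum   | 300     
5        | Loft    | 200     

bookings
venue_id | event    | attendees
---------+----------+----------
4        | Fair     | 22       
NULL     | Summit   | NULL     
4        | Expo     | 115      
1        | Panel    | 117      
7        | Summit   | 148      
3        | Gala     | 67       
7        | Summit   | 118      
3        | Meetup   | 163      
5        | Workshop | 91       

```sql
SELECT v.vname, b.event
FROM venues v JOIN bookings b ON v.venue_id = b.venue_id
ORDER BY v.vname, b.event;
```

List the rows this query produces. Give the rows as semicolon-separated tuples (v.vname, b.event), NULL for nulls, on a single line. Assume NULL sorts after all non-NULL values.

INNER JOIN keeps only pairs where the ON condition holds.
Matching on v.venue_id = b.venue_id. A NULL in a compared column never satisfies the condition.
Matched pairs: 7.

(Dome, Panel); (Forum, Workshop); (Gallery, Gala); (Gallery, Meetup); (Loft, Workshop); (Studio, Workshop); (NULL, Panel)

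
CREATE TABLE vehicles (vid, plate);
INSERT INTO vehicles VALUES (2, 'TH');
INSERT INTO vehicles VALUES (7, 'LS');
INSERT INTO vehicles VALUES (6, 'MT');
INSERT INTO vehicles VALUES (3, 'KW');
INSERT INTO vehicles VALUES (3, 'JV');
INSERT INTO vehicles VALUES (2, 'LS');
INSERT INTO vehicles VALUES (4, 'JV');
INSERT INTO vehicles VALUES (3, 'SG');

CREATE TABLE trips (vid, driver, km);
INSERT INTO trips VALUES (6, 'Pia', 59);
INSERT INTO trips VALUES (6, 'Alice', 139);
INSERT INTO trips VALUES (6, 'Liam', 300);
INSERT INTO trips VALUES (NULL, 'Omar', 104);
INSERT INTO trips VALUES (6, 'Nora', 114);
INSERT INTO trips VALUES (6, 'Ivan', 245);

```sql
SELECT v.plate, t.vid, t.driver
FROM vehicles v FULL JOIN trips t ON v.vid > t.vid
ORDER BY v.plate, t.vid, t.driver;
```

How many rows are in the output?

FULL OUTER JOIN keeps every row from both sides; unmatched rows get NULL for the other side's columns.
Matching on v.vid > t.vid. A NULL in a compared column never satisfies the condition.
Matched pairs: 5; unmatched v rows kept: 7; unmatched t rows kept: 1.
Total: 5 matched + 8 padded = 13 rows.

13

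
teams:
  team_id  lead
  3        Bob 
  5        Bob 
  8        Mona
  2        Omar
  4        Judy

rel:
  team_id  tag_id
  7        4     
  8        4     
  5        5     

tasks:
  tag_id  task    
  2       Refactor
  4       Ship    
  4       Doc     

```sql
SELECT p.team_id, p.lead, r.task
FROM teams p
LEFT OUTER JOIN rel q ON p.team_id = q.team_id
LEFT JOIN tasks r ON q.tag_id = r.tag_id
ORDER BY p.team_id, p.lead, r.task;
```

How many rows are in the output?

Joins associate left-to-right: teams LEFT JOIN rel on team_id gives 5 intermediate row(s).
Then LEFT JOIN `tasks r` on tag_id: each of those 5 rows is kept; rows whose q.tag_id has no match in r get NULL for r's columns.
Result: 6 row(s).

6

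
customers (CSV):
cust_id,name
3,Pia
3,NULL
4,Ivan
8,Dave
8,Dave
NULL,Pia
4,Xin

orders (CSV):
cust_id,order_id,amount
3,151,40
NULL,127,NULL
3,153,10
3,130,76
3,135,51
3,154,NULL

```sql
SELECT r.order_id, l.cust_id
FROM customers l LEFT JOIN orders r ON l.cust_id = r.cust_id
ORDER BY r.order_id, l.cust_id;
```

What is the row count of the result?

15

LEFT JOIN keeps every row from `customers`; unmatched rows get NULL for `orders`'s columns.
Matching on l.cust_id = r.cust_id. A NULL in a compared column never satisfies the condition.
- cust_id=3: 5 matching r row(s), so 5 row(s) emitted.
- cust_id=3: 5 matching r row(s), so 5 row(s) emitted.
- cust_id=4: no r row matches, row kept with r columns NULL.
- cust_id=8: no r row matches, row kept with r columns NULL.
- cust_id=8: no r row matches, row kept with r columns NULL.
- cust_id=NULL: no r row matches, row kept with r columns NULL.
- cust_id=4: no r row matches, row kept with r columns NULL.
Total: 10 matched + 5 padded = 15 rows.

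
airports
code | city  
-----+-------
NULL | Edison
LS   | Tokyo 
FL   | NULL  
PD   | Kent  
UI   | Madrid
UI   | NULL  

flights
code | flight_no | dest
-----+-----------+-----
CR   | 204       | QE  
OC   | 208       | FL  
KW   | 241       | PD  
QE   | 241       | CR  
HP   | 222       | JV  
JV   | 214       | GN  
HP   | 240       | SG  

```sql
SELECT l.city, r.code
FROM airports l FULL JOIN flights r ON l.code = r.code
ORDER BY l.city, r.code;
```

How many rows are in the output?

FULL OUTER JOIN keeps every row from both sides; unmatched rows get NULL for the other side's columns.
Matching on l.code = r.code. A NULL in a compared column never satisfies the condition.
- l[0] code=NULL → no match; kept with NULLs on the r side.
- l[1] code=LS → no match; kept with NULLs on the r side.
- l[2] code=FL → no match; kept with NULLs on the r side.
- l[3] code=PD → no match; kept with NULLs on the r side.
- l[4] code=UI → no match; kept with NULLs on the r side.
- l[5] code=UI → no match; kept with NULLs on the r side.
- 7 row(s) from r found no l partner → padded with NULL.
Total: 0 matched + 13 padded = 13 rows.

13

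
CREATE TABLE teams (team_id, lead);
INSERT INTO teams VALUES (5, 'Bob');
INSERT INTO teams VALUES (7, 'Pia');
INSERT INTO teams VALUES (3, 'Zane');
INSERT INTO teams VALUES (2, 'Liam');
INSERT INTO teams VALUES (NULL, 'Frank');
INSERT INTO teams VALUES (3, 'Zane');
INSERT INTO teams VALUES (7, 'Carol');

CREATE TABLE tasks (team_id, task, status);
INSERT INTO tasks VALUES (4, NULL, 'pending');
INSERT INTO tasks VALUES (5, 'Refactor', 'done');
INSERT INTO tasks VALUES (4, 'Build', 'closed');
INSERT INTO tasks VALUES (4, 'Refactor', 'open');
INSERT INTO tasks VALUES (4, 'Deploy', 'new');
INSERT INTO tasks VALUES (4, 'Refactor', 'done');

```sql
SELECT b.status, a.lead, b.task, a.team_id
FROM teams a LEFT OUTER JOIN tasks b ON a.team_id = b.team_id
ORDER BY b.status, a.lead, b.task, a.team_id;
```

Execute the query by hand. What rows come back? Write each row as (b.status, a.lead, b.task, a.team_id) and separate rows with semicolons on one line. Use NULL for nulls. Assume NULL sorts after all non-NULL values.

(done, Bob, Refactor, 5); (NULL, Carol, NULL, 7); (NULL, Frank, NULL, NULL); (NULL, Liam, NULL, 2); (NULL, Pia, NULL, 7); (NULL, Zane, NULL, 3); (NULL, Zane, NULL, 3)

LEFT JOIN keeps every row from `teams`; unmatched rows get NULL for `tasks`'s columns.
Matching on a.team_id = b.team_id. A NULL in a compared column never satisfies the condition.
- team_id=5: 1 matching b row(s), so 1 row(s) emitted.
- team_id=7: no b row matches, row kept with b columns NULL.
- team_id=3: no b row matches, row kept with b columns NULL.
- team_id=2: no b row matches, row kept with b columns NULL.
- team_id=NULL: no b row matches, row kept with b columns NULL.
- team_id=3: no b row matches, row kept with b columns NULL.
- team_id=7: no b row matches, row kept with b columns NULL.
After projecting and ordering:
b.status | a.lead | b.task | a.team_id
done | Bob | Refactor | 5
NULL | Carol | NULL | 7
NULL | Frank | NULL | NULL
NULL | Liam | NULL | 2
NULL | Pia | NULL | 7
NULL | Zane | NULL | 3
NULL | Zane | NULL | 3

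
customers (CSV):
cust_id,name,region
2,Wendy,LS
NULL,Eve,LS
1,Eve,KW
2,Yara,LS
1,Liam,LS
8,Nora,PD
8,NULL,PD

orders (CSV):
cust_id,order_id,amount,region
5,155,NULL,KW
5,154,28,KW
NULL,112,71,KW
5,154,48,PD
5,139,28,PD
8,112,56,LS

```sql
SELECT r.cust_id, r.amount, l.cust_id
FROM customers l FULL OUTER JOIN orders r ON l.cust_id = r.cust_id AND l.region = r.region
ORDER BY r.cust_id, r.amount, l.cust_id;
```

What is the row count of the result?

13

FULL OUTER JOIN keeps every row from both sides; unmatched rows get NULL for the other side's columns.
Matching on l.cust_id = r.cust_id AND l.region = r.region. A NULL in a compared column never satisfies the condition.
- l row (cust_id=2, region=LS): no match → kept, r columns NULL.
- l row (cust_id=NULL, region=LS): no match → kept, r columns NULL.
- l row (cust_id=1, region=KW): no match → kept, r columns NULL.
- l row (cust_id=2, region=LS): no match → kept, r columns NULL.
- l row (cust_id=1, region=LS): no match → kept, r columns NULL.
- l row (cust_id=8, region=PD): no match → kept, r columns NULL.
- l row (cust_id=8, region=PD): no match → kept, r columns NULL.
- 6 r row(s) had no l match → kept, l columns NULL.
Total: 0 matched + 13 padded = 13 rows.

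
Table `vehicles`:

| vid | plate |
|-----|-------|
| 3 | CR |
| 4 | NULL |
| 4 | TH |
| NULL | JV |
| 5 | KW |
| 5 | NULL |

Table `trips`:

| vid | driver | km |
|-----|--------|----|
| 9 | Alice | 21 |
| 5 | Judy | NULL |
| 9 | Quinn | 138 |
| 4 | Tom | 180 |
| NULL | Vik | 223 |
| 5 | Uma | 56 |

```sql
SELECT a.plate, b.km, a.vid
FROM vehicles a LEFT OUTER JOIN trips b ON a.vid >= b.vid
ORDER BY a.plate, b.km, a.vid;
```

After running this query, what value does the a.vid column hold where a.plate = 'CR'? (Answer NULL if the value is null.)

LEFT JOIN keeps every row from `vehicles`; unmatched rows get NULL for `trips`'s columns.
Matching on a.vid >= b.vid. A NULL in a compared column never satisfies the condition.
Matched pairs: 8; unmatched a rows kept: 2.

3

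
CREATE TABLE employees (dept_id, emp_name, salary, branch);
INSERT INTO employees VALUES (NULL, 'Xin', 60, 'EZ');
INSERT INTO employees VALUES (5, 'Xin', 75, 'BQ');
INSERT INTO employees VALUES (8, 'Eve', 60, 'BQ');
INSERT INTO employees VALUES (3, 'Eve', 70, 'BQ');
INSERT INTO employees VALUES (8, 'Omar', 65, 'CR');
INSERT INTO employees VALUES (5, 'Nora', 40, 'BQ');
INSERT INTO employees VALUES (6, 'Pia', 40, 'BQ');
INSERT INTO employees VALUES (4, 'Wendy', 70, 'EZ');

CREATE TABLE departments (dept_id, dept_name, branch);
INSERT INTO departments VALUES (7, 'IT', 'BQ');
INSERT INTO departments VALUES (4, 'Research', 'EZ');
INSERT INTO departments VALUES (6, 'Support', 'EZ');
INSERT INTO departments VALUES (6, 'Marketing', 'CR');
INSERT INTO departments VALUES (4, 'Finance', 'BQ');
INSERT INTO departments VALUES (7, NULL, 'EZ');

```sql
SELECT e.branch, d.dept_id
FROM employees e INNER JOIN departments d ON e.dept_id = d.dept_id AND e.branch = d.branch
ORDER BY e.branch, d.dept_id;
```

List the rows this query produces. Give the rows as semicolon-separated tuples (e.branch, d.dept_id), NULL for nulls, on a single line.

INNER JOIN keeps only pairs where the ON condition holds.
Matching on e.dept_id = d.dept_id AND e.branch = d.branch. A NULL in a compared column never satisfies the condition.
- dept_id=NULL, branch=EZ: no matching d row, dropped.
- dept_id=5, branch=BQ: no matching d row, dropped.
- dept_id=8, branch=BQ: no matching d row, dropped.
- dept_id=3, branch=BQ: no matching d row, dropped.
- dept_id=8, branch=CR: no matching d row, dropped.
- dept_id=5, branch=BQ: no matching d row, dropped.
- dept_id=6, branch=BQ: no matching d row, dropped.
- dept_id=4, branch=EZ: 1 matching d row(s), so 1 row(s) emitted.
After projecting and ordering:
e.branch | d.dept_id
EZ | 4

(EZ, 4)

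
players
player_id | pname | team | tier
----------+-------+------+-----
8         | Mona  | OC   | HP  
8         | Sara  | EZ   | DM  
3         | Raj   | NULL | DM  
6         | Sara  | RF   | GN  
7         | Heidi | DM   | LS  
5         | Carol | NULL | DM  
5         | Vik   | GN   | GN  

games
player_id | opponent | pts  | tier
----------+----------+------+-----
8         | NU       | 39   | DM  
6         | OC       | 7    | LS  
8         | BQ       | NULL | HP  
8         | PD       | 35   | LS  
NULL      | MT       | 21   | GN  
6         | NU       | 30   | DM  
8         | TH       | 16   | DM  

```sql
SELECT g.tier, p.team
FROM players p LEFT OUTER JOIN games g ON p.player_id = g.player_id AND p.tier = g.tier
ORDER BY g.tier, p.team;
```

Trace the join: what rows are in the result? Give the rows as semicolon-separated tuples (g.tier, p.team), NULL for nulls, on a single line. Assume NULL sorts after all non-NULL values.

LEFT JOIN keeps every row from `players`; unmatched rows get NULL for `games`'s columns.
Matching on p.player_id = g.player_id AND p.tier = g.tier. A NULL in a compared column never satisfies the condition.
- p (player_id=8, tier=HP) pairs with 1 row(s) of g.
- p (player_id=8, tier=DM) pairs with 2 row(s) of g.
- p (player_id=3, tier=DM) has no partner → padded with NULL.
- p (player_id=6, tier=GN) has no partner → padded with NULL.
- p (player_id=7, tier=LS) has no partner → padded with NULL.
- p (player_id=5, tier=DM) has no partner → padded with NULL.
- p (player_id=5, tier=GN) has no partner → padded with NULL.
After projecting and ordering:
g.tier | p.team
DM | EZ
DM | EZ
HP | OC
NULL | DM
NULL | GN
NULL | RF
NULL | NULL
NULL | NULL

(DM, EZ); (DM, EZ); (HP, OC); (NULL, DM); (NULL, GN); (NULL, RF); (NULL, NULL); (NULL, NULL)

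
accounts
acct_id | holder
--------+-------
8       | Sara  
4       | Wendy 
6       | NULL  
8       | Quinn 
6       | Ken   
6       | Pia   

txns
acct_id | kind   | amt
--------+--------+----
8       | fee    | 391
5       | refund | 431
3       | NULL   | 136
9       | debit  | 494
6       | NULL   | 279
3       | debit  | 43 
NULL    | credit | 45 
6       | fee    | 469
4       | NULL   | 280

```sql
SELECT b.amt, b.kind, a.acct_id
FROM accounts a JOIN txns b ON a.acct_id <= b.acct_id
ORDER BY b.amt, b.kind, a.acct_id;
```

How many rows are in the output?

22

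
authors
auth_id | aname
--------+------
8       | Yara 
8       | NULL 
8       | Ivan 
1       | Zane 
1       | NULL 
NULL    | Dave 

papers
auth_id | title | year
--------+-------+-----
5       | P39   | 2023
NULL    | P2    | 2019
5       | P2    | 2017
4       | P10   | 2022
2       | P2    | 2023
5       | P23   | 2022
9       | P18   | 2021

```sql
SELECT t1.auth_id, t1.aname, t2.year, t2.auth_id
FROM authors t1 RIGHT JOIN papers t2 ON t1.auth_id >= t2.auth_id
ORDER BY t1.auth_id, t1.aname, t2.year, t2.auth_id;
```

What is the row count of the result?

RIGHT JOIN keeps every row from `papers`; unmatched rows get NULL for `authors`'s columns.
Matching on t1.auth_id >= t2.auth_id. A NULL in a compared column never satisfies the condition.
Matched pairs: 15; unmatched t2 rows kept: 2.
Total: 15 matched + 2 padded = 17 rows.

17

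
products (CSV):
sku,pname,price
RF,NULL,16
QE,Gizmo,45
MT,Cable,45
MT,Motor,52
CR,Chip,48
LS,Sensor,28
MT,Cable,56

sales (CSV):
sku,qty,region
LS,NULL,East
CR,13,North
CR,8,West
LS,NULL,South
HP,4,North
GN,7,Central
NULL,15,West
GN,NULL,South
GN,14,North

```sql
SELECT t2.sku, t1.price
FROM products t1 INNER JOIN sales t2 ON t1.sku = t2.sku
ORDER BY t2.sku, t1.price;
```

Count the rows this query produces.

4

INNER JOIN keeps only pairs where the ON condition holds.
Matching on t1.sku = t2.sku. A NULL in a compared column never satisfies the condition.
- t1[0] sku=RF → no match; dropped.
- t1[1] sku=QE → no match; dropped.
- t1[2] sku=MT → no match; dropped.
- t1[3] sku=MT → no match; dropped.
- t1[4] sku=CR → 2 match(es) in t2 → 2 row(s).
- t1[5] sku=LS → 2 match(es) in t2 → 2 row(s).
- t1[6] sku=MT → no match; dropped.
Total: 4 rows.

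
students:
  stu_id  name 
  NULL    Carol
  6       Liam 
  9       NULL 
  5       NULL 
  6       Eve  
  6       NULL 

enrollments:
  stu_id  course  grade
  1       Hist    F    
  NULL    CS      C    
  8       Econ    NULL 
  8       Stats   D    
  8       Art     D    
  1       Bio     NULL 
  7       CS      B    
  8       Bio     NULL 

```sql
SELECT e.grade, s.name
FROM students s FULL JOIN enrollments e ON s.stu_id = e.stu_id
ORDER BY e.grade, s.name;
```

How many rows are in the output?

FULL OUTER JOIN keeps every row from both sides; unmatched rows get NULL for the other side's columns.
Matching on s.stu_id = e.stu_id. A NULL in a compared column never satisfies the condition.
Matched pairs: 0; unmatched s rows kept: 6; unmatched e rows kept: 8.
Total: 0 matched + 14 padded = 14 rows.

14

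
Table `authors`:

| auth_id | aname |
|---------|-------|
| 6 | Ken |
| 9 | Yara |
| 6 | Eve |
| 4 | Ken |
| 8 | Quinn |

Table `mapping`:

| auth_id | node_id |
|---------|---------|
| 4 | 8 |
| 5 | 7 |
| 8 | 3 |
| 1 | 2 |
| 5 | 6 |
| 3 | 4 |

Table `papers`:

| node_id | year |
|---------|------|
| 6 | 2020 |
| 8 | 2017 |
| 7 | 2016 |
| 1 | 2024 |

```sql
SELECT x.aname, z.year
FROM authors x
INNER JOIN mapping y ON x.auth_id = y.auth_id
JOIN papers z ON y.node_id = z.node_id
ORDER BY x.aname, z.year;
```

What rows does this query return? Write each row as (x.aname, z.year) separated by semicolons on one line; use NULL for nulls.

(Ken, 2017)

Joins associate left-to-right: authors INNER JOIN mapping on auth_id gives 2 intermediate row(s).
Then INNER JOIN `papers z` on node_id: keep only rows whose y.node_id appears in z.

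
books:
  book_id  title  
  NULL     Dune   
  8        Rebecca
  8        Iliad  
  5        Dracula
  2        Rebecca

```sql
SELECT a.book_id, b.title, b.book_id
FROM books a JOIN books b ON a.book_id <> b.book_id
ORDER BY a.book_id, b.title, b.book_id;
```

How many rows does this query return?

INNER JOIN keeps only pairs where the ON condition holds.
Matching on a.book_id <> b.book_id. A NULL in a compared column never satisfies the condition.
Matched pairs: 10.
Total: 10 rows.

10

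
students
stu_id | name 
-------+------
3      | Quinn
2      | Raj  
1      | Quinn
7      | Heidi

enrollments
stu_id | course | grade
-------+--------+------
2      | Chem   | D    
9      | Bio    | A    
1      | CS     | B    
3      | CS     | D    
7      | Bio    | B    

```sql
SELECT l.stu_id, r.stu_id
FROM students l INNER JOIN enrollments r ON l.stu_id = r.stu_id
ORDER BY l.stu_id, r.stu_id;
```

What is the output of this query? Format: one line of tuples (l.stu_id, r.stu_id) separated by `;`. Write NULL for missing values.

(1, 1); (2, 2); (3, 3); (7, 7)

INNER JOIN keeps only pairs where the ON condition holds.
Matching on l.stu_id = r.stu_id.
- l row (stu_id=3): matches 1 r row(s) → 1 output row(s).
- l row (stu_id=2): matches 1 r row(s) → 1 output row(s).
- l row (stu_id=1): matches 1 r row(s) → 1 output row(s).
- l row (stu_id=7): matches 1 r row(s) → 1 output row(s).
After projecting and ordering:
l.stu_id | r.stu_id
1 | 1
2 | 2
3 | 3
7 | 7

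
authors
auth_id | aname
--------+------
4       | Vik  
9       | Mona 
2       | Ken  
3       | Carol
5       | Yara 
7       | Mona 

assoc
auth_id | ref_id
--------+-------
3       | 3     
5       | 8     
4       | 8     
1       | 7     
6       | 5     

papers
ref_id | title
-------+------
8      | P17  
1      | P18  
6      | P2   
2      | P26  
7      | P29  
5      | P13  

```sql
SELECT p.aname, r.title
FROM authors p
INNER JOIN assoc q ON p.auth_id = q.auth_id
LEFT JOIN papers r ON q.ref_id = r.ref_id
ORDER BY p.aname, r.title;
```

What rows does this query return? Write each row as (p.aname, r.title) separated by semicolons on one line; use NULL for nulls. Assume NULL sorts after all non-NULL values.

Step 1 — p INNER JOIN q on auth_id → 3 row(s).
Then LEFT JOIN `papers r` on ref_id: each of those 3 rows is kept; rows whose q.ref_id has no match in r get NULL for r's columns.

(Carol, NULL); (Vik, P17); (Yara, P17)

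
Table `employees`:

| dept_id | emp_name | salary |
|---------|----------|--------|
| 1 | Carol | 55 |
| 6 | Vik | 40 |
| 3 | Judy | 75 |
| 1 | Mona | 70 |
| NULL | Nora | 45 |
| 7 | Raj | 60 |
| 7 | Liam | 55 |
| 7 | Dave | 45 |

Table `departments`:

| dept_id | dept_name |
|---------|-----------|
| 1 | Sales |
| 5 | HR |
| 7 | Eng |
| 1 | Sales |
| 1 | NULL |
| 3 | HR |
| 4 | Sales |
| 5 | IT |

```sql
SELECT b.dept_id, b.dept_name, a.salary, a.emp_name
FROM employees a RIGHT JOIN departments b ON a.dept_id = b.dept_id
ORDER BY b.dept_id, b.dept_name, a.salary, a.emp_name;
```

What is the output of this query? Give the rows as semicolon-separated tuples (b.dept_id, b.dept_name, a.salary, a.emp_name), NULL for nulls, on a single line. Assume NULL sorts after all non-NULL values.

(1, Sales, 55, Carol); (1, Sales, 55, Carol); (1, Sales, 70, Mona); (1, Sales, 70, Mona); (1, NULL, 55, Carol); (1, NULL, 70, Mona); (3, HR, 75, Judy); (4, Sales, NULL, NULL); (5, HR, NULL, NULL); (5, IT, NULL, NULL); (7, Eng, 45, Dave); (7, Eng, 55, Liam); (7, Eng, 60, Raj)

RIGHT JOIN keeps every row from `departments`; unmatched rows get NULL for `employees`'s columns.
Matching on a.dept_id = b.dept_id. A NULL in a compared column never satisfies the condition.
Matched pairs: 10; unmatched b rows kept: 3.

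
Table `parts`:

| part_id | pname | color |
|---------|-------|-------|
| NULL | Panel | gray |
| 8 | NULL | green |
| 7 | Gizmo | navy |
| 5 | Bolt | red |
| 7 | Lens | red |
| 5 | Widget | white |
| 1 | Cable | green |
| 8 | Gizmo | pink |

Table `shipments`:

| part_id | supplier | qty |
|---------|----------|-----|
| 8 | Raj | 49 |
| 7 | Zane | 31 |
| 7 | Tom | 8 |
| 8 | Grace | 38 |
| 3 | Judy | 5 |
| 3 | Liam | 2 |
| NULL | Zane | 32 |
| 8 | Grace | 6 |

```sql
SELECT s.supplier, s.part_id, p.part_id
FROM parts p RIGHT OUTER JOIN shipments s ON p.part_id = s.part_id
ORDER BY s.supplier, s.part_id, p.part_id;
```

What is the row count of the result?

13

RIGHT JOIN keeps every row from `shipments`; unmatched rows get NULL for `parts`'s columns.
Matching on p.part_id = s.part_id. A NULL in a compared column never satisfies the condition.
Matched pairs: 10; unmatched s rows kept: 3.
Total: 10 matched + 3 padded = 13 rows.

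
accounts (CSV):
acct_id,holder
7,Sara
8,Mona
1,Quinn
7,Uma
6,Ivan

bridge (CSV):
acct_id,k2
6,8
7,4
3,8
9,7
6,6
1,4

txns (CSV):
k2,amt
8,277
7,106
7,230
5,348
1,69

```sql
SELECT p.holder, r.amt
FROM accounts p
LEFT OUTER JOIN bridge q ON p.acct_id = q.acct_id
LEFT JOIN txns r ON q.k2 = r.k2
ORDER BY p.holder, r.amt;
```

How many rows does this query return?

Joins associate left-to-right: accounts LEFT JOIN bridge on acct_id gives 6 intermediate row(s).
Then LEFT JOIN `txns r` on k2: each of those 6 rows is kept; rows whose q.k2 has no match in r get NULL for r's columns.
Result: 6 row(s).

6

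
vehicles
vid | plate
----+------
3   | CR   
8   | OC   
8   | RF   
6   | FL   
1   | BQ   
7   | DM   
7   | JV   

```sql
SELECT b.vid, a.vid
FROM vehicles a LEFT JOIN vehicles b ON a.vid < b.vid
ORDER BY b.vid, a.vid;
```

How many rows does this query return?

LEFT JOIN keeps every row from `vehicles a`; unmatched rows get NULL for `vehicles b`'s columns.
Matching on a.vid < b.vid.
- a[0] vid=3 → 5 match(es) in b → 5 row(s).
- a[1] vid=8 → no match; kept with NULLs on the b side.
- a[2] vid=8 → no match; kept with NULLs on the b side.
- a[3] vid=6 → 4 match(es) in b → 4 row(s).
- a[4] vid=1 → 6 match(es) in b → 6 row(s).
- a[5] vid=7 → 2 match(es) in b → 2 row(s).
- a[6] vid=7 → 2 match(es) in b → 2 row(s).
Total: 19 matched + 2 padded = 21 rows.

21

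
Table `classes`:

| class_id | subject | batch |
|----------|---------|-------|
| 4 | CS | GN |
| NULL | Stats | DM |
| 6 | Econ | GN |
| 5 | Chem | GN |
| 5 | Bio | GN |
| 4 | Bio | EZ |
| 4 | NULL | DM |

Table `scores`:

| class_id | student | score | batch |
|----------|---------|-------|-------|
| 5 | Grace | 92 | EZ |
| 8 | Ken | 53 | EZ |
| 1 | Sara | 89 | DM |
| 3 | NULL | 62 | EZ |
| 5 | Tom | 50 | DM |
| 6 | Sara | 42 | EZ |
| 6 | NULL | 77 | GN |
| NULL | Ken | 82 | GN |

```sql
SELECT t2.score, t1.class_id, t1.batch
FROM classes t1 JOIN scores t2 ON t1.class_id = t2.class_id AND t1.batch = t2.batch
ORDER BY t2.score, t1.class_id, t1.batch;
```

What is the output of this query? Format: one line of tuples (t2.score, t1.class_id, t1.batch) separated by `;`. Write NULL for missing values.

(77, 6, GN)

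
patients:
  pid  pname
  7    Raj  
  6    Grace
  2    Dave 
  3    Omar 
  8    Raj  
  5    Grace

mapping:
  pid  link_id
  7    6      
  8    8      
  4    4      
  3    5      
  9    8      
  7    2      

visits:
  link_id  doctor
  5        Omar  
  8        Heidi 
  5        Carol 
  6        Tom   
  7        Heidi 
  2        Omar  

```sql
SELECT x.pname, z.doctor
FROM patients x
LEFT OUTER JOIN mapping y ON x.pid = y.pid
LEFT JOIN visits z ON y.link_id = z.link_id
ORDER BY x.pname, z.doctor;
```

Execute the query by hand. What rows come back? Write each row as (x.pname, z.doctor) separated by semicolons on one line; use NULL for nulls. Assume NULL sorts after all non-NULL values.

Step 1 — x LEFT JOIN y on pid → 7 row(s).
Then LEFT JOIN `visits z` on link_id: each of those 7 rows is kept; rows whose y.link_id has no match in z get NULL for z's columns.

(Dave, NULL); (Grace, NULL); (Grace, NULL); (Omar, Carol); (Omar, Omar); (Raj, Heidi); (Raj, Omar); (Raj, Tom)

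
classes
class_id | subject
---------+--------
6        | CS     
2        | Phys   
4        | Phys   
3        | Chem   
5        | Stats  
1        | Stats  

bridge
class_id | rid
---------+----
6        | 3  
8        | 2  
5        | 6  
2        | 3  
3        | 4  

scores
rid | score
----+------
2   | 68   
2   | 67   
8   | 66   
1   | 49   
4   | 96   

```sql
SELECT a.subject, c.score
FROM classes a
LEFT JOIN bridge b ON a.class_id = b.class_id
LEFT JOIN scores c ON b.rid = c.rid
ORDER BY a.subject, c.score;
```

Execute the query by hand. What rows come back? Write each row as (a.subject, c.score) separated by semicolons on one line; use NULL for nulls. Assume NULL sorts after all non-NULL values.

Evaluate left to right. First `classes a LEFT JOIN bridge b` on class_id: 6 row(s).
Then LEFT JOIN `scores c` on rid: each of those 6 rows is kept; rows whose b.rid has no match in c get NULL for c's columns.

(CS, NULL); (Chem, 96); (Phys, NULL); (Phys, NULL); (Stats, NULL); (Stats, NULL)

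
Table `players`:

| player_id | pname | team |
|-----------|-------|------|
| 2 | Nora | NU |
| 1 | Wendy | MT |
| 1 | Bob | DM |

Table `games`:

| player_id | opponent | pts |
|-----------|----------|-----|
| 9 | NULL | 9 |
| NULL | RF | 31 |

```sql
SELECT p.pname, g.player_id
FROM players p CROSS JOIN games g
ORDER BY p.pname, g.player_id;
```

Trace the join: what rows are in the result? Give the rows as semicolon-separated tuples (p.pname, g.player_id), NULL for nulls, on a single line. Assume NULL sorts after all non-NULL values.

(Bob, 9); (Bob, NULL); (Nora, 9); (Nora, NULL); (Wendy, 9); (Wendy, NULL)

CROSS JOIN pairs every row of `players` with every row of `games`: 3 × 2 = 6 rows.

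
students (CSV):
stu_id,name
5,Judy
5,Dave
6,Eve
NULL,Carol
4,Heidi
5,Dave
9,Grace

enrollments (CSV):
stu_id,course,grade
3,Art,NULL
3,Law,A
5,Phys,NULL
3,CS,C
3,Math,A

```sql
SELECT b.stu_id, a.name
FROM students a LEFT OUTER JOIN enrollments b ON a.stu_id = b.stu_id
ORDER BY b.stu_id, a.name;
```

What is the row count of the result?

LEFT JOIN keeps every row from `students`; unmatched rows get NULL for `enrollments`'s columns.
Matching on a.stu_id = b.stu_id. A NULL in a compared column never satisfies the condition.
- a[0] stu_id=5 → 1 match(es) in b → 1 row(s).
- a[1] stu_id=5 → 1 match(es) in b → 1 row(s).
- a[2] stu_id=6 → no match; kept with NULLs on the b side.
- a[3] stu_id=NULL → no match; kept with NULLs on the b side.
- a[4] stu_id=4 → no match; kept with NULLs on the b side.
- a[5] stu_id=5 → 1 match(es) in b → 1 row(s).
- a[6] stu_id=9 → no match; kept with NULLs on the b side.
Total: 3 matched + 4 padded = 7 rows.

7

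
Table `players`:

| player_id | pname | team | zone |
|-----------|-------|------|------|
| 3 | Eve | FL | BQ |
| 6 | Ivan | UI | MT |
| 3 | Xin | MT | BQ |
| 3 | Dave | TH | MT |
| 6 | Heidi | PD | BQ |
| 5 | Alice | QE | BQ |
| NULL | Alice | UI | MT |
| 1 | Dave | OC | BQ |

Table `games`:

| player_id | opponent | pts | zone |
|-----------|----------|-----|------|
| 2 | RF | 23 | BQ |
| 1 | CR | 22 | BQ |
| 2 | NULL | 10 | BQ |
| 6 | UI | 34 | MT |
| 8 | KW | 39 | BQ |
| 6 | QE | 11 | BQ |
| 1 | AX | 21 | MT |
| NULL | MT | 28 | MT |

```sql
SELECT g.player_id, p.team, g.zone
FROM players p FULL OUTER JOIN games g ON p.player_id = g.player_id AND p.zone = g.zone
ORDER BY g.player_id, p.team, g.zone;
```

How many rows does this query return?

FULL OUTER JOIN keeps every row from both sides; unmatched rows get NULL for the other side's columns.
Matching on p.player_id = g.player_id AND p.zone = g.zone. A NULL in a compared column never satisfies the condition.
Matched pairs: 3; unmatched p rows kept: 5; unmatched g rows kept: 5.
Total: 3 matched + 10 padded = 13 rows.

13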